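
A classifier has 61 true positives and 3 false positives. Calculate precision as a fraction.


Precision = TP / (TP + FP) = 61 / 64 = 61/64.

61/64


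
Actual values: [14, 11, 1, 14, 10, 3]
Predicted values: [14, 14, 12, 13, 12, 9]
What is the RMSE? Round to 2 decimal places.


MSE = 28.5000. RMSE = sqrt(28.5000) = 5.34.

5.34


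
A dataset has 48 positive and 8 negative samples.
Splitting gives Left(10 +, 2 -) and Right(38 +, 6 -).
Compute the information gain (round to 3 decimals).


H(parent) = 0.5917. H(left) = 0.6500, H(right) = 0.5746. Weighted = (12/56)*0.6500 + (44/56)*0.5746 = 0.5908. IG = 0.5917 - 0.5908 = 0.0009, which rounds to 0.001.

0.001


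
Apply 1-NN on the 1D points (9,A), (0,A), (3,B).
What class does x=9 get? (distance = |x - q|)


Distances: |9-9|=0, |0-9|=9, |3-9|=6. 1 nearest: (9,A). Counts: {'A': 1}. Majority class: A.

A


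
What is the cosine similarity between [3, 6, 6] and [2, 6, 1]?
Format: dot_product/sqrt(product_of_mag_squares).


dot = 48. |a|^2 = 81, |b|^2 = 41. cos = 48/sqrt(3321).

48/sqrt(3321)


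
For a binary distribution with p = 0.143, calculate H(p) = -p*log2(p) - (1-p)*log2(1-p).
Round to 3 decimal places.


H = -0.143*log2(0.143) - 0.857*log2(0.857) = 0.592.

0.592


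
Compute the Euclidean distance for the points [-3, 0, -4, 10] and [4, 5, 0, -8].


d = sqrt(sum of squared differences). (-3-4)^2=49, (0-5)^2=25, (-4-0)^2=16, (10--8)^2=324. Sum = 414.

sqrt(414)


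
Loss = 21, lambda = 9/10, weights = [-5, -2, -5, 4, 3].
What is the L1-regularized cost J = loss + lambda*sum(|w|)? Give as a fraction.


L1 norm = sum(|w|) = 19. J = 21 + 9/10 * 19 = 381/10.

381/10


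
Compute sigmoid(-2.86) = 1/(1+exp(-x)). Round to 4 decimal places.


sigma(-2.86) = 1/(1+e^(2.86)) = 1/(1+17.461527) = 1/18.461527 = 0.0542.

0.0542


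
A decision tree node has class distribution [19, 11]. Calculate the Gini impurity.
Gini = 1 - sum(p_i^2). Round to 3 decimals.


Total = 30. Proportions: 19/30, 11/30. sum(p_i^2) = 0.5356. Gini = 1 - 0.5356 = 0.4644, which rounds to 0.464.

0.464


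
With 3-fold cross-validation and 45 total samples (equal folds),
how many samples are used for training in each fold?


Each validation fold has 45/3 = 15 samples. Training set = 45 - 15 = 30.

30


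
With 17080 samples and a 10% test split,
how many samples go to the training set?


Test set = 17080 * 10% = 1708. Training set = 17080 - 1708 = 15372.

15372


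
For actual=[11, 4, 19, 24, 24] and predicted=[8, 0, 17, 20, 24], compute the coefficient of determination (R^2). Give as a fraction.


Mean(y) = 82/5. SS_res = 45. SS_tot = 1526/5. R^2 = 1 - 45/(1526/5) = 1301/1526.

1301/1526


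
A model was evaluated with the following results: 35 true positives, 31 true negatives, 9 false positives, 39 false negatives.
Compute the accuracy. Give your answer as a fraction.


Accuracy = (TP + TN) / (TP + TN + FP + FN) = (35 + 31) / 114 = 11/19.

11/19


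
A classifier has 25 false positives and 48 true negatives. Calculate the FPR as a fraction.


FPR = FP / (FP + TN) = 25 / 73 = 25/73.

25/73


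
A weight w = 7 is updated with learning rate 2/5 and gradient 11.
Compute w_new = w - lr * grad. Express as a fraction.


w_new = 7 - 2/5 * 11 = 7 - 22/5 = 13/5.

13/5


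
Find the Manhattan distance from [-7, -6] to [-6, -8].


d = sum of absolute differences: |-7--6|=1 + |-6--8|=2 = 3.

3


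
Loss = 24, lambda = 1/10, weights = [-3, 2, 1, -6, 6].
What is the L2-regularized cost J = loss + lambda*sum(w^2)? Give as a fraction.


L2 sq norm = sum(w^2) = 86. J = 24 + 1/10 * 86 = 163/5.

163/5


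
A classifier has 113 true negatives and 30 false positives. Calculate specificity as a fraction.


Specificity = TN / (TN + FP) = 113 / 143 = 113/143.

113/143


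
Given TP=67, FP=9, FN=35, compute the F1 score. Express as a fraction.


Precision = 67/76 = 67/76. Recall = 67/102 = 67/102. F1 = 2*P*R/(P+R) = 67/89.

67/89


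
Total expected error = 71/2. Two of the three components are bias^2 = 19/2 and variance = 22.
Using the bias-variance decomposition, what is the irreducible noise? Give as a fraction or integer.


Total error = bias^2 + variance + irreducible noise. So irreducible noise = 71/2 - 19/2 - 22 = 4.

4


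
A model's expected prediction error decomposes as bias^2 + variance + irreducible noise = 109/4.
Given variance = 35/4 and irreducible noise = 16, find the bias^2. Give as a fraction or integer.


Total error = bias^2 + variance + irreducible noise. So bias^2 = 109/4 - 35/4 - 16 = 5/2.

5/2


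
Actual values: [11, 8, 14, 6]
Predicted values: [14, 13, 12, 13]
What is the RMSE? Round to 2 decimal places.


MSE = 21.7500. RMSE = sqrt(21.7500) = 4.66.

4.66


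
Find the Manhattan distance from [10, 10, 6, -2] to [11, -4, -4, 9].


d = sum of absolute differences: |10-11|=1 + |10--4|=14 + |6--4|=10 + |-2-9|=11 = 36.

36


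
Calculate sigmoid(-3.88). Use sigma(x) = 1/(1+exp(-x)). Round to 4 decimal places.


sigma(-3.88) = 1/(1+e^(3.88)) = 1/(1+48.424215) = 1/49.424215 = 0.0202.

0.0202


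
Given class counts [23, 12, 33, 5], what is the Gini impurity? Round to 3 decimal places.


Total = 73. Proportions: 23/73, 12/73, 33/73, 5/73. sum(p_i^2) = 0.3353. Gini = 1 - 0.3353 = 0.6647, which rounds to 0.665.

0.665


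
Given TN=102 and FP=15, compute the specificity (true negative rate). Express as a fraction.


Specificity = TN / (TN + FP) = 102 / 117 = 34/39.

34/39


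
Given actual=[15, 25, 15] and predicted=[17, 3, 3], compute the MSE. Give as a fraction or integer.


MSE = (1/3) * ((15-17)^2=4 + (25-3)^2=484 + (15-3)^2=144). Sum = 632. MSE = 632/3.

632/3


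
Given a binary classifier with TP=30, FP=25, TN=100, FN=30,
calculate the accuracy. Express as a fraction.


Accuracy = (TP + TN) / (TP + TN + FP + FN) = (30 + 100) / 185 = 26/37.

26/37


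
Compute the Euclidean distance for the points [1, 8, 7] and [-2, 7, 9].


d = sqrt(sum of squared differences). (1--2)^2=9, (8-7)^2=1, (7-9)^2=4. Sum = 14.

sqrt(14)


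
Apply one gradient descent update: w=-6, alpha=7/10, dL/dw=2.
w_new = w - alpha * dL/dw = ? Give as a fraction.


w_new = -6 - 7/10 * 2 = -6 - 7/5 = -37/5.

-37/5


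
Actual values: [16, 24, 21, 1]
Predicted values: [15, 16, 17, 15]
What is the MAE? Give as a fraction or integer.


MAE = (1/4) * (|16-15|=1 + |24-16|=8 + |21-17|=4 + |1-15|=14). Sum = 27. MAE = 27/4.

27/4


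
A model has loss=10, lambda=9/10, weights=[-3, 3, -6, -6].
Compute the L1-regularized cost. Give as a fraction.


L1 norm = sum(|w|) = 18. J = 10 + 9/10 * 18 = 131/5.

131/5


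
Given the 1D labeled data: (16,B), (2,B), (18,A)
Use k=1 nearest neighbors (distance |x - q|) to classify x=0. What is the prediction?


Distances: |16-0|=16, |2-0|=2, |18-0|=18. 1 nearest: (2,B). Counts: {'B': 1}. Majority class: B.

B


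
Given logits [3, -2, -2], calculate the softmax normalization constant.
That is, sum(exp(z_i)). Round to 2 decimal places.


Denom = e^3=20.0855 + e^-2=0.1353 + e^-2=0.1353. Sum = 20.3561, which rounds to 20.36.

20.36


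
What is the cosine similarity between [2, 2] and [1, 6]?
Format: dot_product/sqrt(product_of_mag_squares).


dot = 14. |a|^2 = 8, |b|^2 = 37. cos = 14/sqrt(296).

14/sqrt(296)


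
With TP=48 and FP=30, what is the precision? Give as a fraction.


Precision = TP / (TP + FP) = 48 / 78 = 8/13.

8/13


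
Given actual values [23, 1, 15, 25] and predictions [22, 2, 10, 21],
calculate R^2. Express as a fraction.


Mean(y) = 16. SS_res = 43. SS_tot = 356. R^2 = 1 - 43/(356) = 313/356.

313/356


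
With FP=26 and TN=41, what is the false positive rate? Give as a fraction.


FPR = FP / (FP + TN) = 26 / 67 = 26/67.

26/67


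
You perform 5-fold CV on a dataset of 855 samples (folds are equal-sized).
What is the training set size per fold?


Each validation fold has 855/5 = 171 samples. Training set = 855 - 171 = 684.

684


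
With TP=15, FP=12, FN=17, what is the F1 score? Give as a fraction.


Precision = 15/27 = 5/9. Recall = 15/32 = 15/32. F1 = 2*P*R/(P+R) = 30/59.

30/59


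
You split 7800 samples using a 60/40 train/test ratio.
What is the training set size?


Test set = 7800 * 40% = 3120. Training set = 7800 - 3120 = 4680.

4680


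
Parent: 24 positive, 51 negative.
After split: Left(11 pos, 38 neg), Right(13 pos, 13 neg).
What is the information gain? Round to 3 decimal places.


H(parent) = 0.9044. H(left) = 0.7683, H(right) = 1.0000. Weighted = (49/75)*0.7683 + (26/75)*1.0000 = 0.8486. IG = 0.9044 - 0.8486 = 0.0558, which rounds to 0.056.

0.056


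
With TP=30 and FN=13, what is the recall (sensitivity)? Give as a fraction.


Recall = TP / (TP + FN) = 30 / 43 = 30/43.

30/43


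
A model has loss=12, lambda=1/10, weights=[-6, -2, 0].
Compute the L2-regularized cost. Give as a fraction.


L2 sq norm = sum(w^2) = 40. J = 12 + 1/10 * 40 = 16.

16


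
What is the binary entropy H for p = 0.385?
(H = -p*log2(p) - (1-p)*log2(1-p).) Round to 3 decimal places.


H = -0.385*log2(0.385) - 0.615*log2(0.615) = 0.961.

0.961


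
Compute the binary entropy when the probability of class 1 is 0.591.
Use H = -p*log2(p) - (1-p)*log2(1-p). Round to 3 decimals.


H = -0.591*log2(0.591) - 0.409*log2(0.409) = 0.976.

0.976


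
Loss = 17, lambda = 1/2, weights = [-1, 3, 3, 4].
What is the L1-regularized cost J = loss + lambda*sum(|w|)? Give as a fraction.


L1 norm = sum(|w|) = 11. J = 17 + 1/2 * 11 = 45/2.

45/2


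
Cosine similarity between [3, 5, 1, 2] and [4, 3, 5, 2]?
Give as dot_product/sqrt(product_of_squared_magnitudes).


dot = 36. |a|^2 = 39, |b|^2 = 54. cos = 36/sqrt(2106).

36/sqrt(2106)


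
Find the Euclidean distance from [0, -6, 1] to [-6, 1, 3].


d = sqrt(sum of squared differences). (0--6)^2=36, (-6-1)^2=49, (1-3)^2=4. Sum = 89.

sqrt(89)


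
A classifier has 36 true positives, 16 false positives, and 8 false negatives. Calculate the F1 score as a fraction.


Precision = 36/52 = 9/13. Recall = 36/44 = 9/11. F1 = 2*P*R/(P+R) = 3/4.

3/4


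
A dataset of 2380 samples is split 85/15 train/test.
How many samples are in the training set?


Test set = 2380 * 15% = 357. Training set = 2380 - 357 = 2023.

2023


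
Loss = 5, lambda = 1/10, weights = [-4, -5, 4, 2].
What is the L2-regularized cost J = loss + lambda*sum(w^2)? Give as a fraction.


L2 sq norm = sum(w^2) = 61. J = 5 + 1/10 * 61 = 111/10.

111/10


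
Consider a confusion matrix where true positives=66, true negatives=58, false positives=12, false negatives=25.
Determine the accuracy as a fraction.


Accuracy = (TP + TN) / (TP + TN + FP + FN) = (66 + 58) / 161 = 124/161.

124/161


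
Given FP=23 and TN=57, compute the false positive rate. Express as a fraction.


FPR = FP / (FP + TN) = 23 / 80 = 23/80.

23/80


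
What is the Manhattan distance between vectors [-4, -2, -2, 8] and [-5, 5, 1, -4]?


d = sum of absolute differences: |-4--5|=1 + |-2-5|=7 + |-2-1|=3 + |8--4|=12 = 23.

23


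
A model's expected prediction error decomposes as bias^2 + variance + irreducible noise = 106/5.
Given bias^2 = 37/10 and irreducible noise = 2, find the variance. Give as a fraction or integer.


Total error = bias^2 + variance + irreducible noise. So variance = 106/5 - 37/10 - 2 = 31/2.

31/2


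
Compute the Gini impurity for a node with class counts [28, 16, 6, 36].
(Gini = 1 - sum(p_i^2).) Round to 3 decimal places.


Total = 86. Proportions: 28/86, 16/86, 6/86, 36/86. sum(p_i^2) = 0.3207. Gini = 1 - 0.3207 = 0.6793, which rounds to 0.679.

0.679


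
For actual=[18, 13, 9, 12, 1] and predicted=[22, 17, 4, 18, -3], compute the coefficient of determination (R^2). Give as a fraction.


Mean(y) = 53/5. SS_res = 109. SS_tot = 786/5. R^2 = 1 - 109/(786/5) = 241/786.

241/786


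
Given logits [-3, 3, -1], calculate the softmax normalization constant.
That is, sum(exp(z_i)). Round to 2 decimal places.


Denom = e^-3=0.0498 + e^3=20.0855 + e^-1=0.3679. Sum = 20.5032, which rounds to 20.50.

20.50


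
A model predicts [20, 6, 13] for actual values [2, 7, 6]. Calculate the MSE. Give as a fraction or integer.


MSE = (1/3) * ((2-20)^2=324 + (7-6)^2=1 + (6-13)^2=49). Sum = 374. MSE = 374/3.

374/3


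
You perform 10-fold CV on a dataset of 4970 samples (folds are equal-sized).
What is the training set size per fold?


Each validation fold has 4970/10 = 497 samples. Training set = 4970 - 497 = 4473.

4473


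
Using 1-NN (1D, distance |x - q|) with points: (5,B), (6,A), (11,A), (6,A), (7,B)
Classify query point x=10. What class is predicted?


Distances: |5-10|=5, |6-10|=4, |11-10|=1, |6-10|=4, |7-10|=3. 1 nearest: (11,A). Counts: {'A': 1}. Majority class: A.

A


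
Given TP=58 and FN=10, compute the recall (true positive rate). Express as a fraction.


Recall = TP / (TP + FN) = 58 / 68 = 29/34.

29/34


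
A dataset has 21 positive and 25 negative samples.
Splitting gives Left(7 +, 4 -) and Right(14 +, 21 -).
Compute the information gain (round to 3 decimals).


H(parent) = 0.9945. H(left) = 0.9457, H(right) = 0.9710. Weighted = (11/46)*0.9457 + (35/46)*0.9710 = 0.9650. IG = 0.9945 - 0.9650 = 0.0295, which rounds to 0.030.

0.030


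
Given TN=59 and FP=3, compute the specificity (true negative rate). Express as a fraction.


Specificity = TN / (TN + FP) = 59 / 62 = 59/62.

59/62


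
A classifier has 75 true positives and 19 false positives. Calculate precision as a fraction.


Precision = TP / (TP + FP) = 75 / 94 = 75/94.

75/94


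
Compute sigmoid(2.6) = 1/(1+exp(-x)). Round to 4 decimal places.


sigma(2.6) = 1/(1+e^(-2.6)) = 1/(1+0.074274) = 1/1.074274 = 0.9309.

0.9309


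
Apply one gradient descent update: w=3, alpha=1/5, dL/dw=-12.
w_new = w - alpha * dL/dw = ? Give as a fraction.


w_new = 3 - 1/5 * -12 = 3 - -12/5 = 27/5.

27/5


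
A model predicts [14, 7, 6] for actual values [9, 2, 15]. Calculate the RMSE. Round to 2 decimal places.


MSE = 43.6667. RMSE = sqrt(43.6667) = 6.61.

6.61


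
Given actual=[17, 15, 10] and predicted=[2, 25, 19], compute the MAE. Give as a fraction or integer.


MAE = (1/3) * (|17-2|=15 + |15-25|=10 + |10-19|=9). Sum = 34. MAE = 34/3.

34/3


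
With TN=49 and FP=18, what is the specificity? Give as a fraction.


Specificity = TN / (TN + FP) = 49 / 67 = 49/67.

49/67


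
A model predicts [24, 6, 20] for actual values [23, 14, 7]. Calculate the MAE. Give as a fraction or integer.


MAE = (1/3) * (|23-24|=1 + |14-6|=8 + |7-20|=13). Sum = 22. MAE = 22/3.

22/3


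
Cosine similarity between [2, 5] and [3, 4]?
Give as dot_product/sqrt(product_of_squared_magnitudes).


dot = 26. |a|^2 = 29, |b|^2 = 25. cos = 26/sqrt(725).

26/sqrt(725)


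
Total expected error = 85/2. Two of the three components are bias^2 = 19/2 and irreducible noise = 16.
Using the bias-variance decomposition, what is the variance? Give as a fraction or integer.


Total error = bias^2 + variance + irreducible noise. So variance = 85/2 - 19/2 - 16 = 17.

17


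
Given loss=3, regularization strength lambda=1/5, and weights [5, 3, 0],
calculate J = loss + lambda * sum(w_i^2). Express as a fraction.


L2 sq norm = sum(w^2) = 34. J = 3 + 1/5 * 34 = 49/5.

49/5


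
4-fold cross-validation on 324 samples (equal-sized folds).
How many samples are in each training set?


Each validation fold has 324/4 = 81 samples. Training set = 324 - 81 = 243.

243


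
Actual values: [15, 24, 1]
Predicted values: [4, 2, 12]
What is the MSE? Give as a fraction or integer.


MSE = (1/3) * ((15-4)^2=121 + (24-2)^2=484 + (1-12)^2=121). Sum = 726. MSE = 242.

242


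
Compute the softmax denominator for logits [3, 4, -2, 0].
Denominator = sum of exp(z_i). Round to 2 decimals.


Denom = e^3=20.0855 + e^4=54.5982 + e^-2=0.1353 + e^0=1.0000. Sum = 75.8190, which rounds to 75.82.

75.82


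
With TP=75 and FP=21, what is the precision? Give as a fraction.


Precision = TP / (TP + FP) = 75 / 96 = 25/32.

25/32


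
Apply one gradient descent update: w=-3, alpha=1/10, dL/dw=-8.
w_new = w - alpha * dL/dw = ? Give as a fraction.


w_new = -3 - 1/10 * -8 = -3 - -4/5 = -11/5.

-11/5


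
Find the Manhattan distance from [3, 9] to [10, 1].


d = sum of absolute differences: |3-10|=7 + |9-1|=8 = 15.

15


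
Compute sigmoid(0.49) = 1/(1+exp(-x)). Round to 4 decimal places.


sigma(0.49) = 1/(1+e^(-0.49)) = 1/(1+0.612626) = 1/1.612626 = 0.6201.

0.6201


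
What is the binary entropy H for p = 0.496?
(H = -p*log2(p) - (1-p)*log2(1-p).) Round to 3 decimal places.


H = -0.496*log2(0.496) - 0.504*log2(0.504) = 1.000.

1.000


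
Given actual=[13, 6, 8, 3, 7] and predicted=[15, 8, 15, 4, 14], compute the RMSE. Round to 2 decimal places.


MSE = 21.4000. RMSE = sqrt(21.4000) = 4.63.

4.63


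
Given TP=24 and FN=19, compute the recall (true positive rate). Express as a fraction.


Recall = TP / (TP + FN) = 24 / 43 = 24/43.

24/43


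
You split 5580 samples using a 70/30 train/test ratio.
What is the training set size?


Test set = 5580 * 30% = 1674. Training set = 5580 - 1674 = 3906.

3906


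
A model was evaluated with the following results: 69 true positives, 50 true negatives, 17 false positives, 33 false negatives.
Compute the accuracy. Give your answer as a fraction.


Accuracy = (TP + TN) / (TP + TN + FP + FN) = (69 + 50) / 169 = 119/169.

119/169


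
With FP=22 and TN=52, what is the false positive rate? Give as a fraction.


FPR = FP / (FP + TN) = 22 / 74 = 11/37.

11/37


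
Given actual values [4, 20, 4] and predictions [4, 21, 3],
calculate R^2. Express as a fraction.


Mean(y) = 28/3. SS_res = 2. SS_tot = 512/3. R^2 = 1 - 2/(512/3) = 253/256.

253/256


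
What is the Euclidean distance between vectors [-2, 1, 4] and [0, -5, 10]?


d = sqrt(sum of squared differences). (-2-0)^2=4, (1--5)^2=36, (4-10)^2=36. Sum = 76.

sqrt(76)


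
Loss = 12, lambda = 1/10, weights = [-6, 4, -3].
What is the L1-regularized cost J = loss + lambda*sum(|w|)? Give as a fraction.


L1 norm = sum(|w|) = 13. J = 12 + 1/10 * 13 = 133/10.

133/10


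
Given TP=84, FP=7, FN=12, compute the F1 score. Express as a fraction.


Precision = 84/91 = 12/13. Recall = 84/96 = 7/8. F1 = 2*P*R/(P+R) = 168/187.

168/187


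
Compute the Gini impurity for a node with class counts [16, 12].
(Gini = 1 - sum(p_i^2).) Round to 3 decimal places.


Total = 28. Proportions: 16/28, 12/28. sum(p_i^2) = 0.5102. Gini = 1 - 0.5102 = 0.4898, which rounds to 0.490.

0.490


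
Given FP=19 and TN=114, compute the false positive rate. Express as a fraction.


FPR = FP / (FP + TN) = 19 / 133 = 1/7.

1/7


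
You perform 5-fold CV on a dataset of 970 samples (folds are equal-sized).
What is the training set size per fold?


Each validation fold has 970/5 = 194 samples. Training set = 970 - 194 = 776.

776


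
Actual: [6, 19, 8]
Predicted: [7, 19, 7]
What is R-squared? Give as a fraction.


Mean(y) = 11. SS_res = 2. SS_tot = 98. R^2 = 1 - 2/(98) = 48/49.

48/49


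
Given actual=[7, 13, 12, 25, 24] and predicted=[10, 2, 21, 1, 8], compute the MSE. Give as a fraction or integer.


MSE = (1/5) * ((7-10)^2=9 + (13-2)^2=121 + (12-21)^2=81 + (25-1)^2=576 + (24-8)^2=256). Sum = 1043. MSE = 1043/5.

1043/5


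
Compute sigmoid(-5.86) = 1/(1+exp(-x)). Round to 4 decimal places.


sigma(-5.86) = 1/(1+e^(5.86)) = 1/(1+350.724144) = 1/351.724144 = 0.0028.

0.0028


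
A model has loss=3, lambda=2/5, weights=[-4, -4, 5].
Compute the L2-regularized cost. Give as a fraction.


L2 sq norm = sum(w^2) = 57. J = 3 + 2/5 * 57 = 129/5.

129/5


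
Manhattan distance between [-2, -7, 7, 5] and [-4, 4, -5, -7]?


d = sum of absolute differences: |-2--4|=2 + |-7-4|=11 + |7--5|=12 + |5--7|=12 = 37.

37


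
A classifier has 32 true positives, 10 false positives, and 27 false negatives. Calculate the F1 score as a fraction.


Precision = 32/42 = 16/21. Recall = 32/59 = 32/59. F1 = 2*P*R/(P+R) = 64/101.

64/101


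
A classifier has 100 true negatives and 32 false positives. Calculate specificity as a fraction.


Specificity = TN / (TN + FP) = 100 / 132 = 25/33.

25/33


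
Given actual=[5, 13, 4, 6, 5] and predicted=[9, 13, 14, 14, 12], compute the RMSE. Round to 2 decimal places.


MSE = 45.8000. RMSE = sqrt(45.8000) = 6.77.

6.77


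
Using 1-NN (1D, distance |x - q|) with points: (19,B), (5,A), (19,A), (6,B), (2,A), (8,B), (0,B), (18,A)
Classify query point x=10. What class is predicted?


Distances: |19-10|=9, |5-10|=5, |19-10|=9, |6-10|=4, |2-10|=8, |8-10|=2, |0-10|=10, |18-10|=8. 1 nearest: (8,B). Counts: {'B': 1}. Majority class: B.

B


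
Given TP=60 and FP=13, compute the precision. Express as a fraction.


Precision = TP / (TP + FP) = 60 / 73 = 60/73.

60/73


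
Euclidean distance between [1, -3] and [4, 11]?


d = sqrt(sum of squared differences). (1-4)^2=9, (-3-11)^2=196. Sum = 205.

sqrt(205)


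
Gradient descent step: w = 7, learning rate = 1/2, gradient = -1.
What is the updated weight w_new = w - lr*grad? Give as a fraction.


w_new = 7 - 1/2 * -1 = 7 - -1/2 = 15/2.

15/2


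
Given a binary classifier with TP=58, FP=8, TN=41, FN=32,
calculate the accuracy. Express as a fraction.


Accuracy = (TP + TN) / (TP + TN + FP + FN) = (58 + 41) / 139 = 99/139.

99/139


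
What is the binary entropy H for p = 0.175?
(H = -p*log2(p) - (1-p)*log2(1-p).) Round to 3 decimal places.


H = -0.175*log2(0.175) - 0.825*log2(0.825) = 0.669.

0.669


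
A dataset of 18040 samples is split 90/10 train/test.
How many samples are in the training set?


Test set = 18040 * 10% = 1804. Training set = 18040 - 1804 = 16236.

16236


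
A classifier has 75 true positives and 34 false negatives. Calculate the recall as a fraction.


Recall = TP / (TP + FN) = 75 / 109 = 75/109.

75/109


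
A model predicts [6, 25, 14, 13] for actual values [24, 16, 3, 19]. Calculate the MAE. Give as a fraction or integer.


MAE = (1/4) * (|24-6|=18 + |16-25|=9 + |3-14|=11 + |19-13|=6). Sum = 44. MAE = 11.

11


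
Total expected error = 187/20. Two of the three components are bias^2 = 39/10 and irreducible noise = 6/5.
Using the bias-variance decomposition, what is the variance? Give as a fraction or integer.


Total error = bias^2 + variance + irreducible noise. So variance = 187/20 - 39/10 - 6/5 = 17/4.

17/4


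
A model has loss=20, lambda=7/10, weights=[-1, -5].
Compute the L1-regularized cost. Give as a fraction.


L1 norm = sum(|w|) = 6. J = 20 + 7/10 * 6 = 121/5.

121/5


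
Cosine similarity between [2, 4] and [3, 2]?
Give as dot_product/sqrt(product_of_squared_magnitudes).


dot = 14. |a|^2 = 20, |b|^2 = 13. cos = 14/sqrt(260).

14/sqrt(260)


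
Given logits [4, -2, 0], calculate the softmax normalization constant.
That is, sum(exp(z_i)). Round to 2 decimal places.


Denom = e^4=54.5982 + e^-2=0.1353 + e^0=1.0000. Sum = 55.7335, which rounds to 55.73.

55.73


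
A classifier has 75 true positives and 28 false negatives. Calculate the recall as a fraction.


Recall = TP / (TP + FN) = 75 / 103 = 75/103.

75/103


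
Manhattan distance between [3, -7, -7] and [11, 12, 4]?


d = sum of absolute differences: |3-11|=8 + |-7-12|=19 + |-7-4|=11 = 38.

38


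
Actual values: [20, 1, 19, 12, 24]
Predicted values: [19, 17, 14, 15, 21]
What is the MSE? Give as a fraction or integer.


MSE = (1/5) * ((20-19)^2=1 + (1-17)^2=256 + (19-14)^2=25 + (12-15)^2=9 + (24-21)^2=9). Sum = 300. MSE = 60.

60


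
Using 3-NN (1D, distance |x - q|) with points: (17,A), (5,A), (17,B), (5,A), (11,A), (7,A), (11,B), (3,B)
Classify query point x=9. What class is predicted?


Distances: |17-9|=8, |5-9|=4, |17-9|=8, |5-9|=4, |11-9|=2, |7-9|=2, |11-9|=2, |3-9|=6. 3 nearest: (11,A), (7,A), (11,B). Counts: {'A': 2, 'B': 1}. Majority class: A.

A


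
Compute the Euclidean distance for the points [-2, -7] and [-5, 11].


d = sqrt(sum of squared differences). (-2--5)^2=9, (-7-11)^2=324. Sum = 333.

sqrt(333)


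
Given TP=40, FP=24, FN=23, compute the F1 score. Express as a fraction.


Precision = 40/64 = 5/8. Recall = 40/63 = 40/63. F1 = 2*P*R/(P+R) = 80/127.

80/127


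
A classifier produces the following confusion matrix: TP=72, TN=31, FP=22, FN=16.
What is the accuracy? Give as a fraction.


Accuracy = (TP + TN) / (TP + TN + FP + FN) = (72 + 31) / 141 = 103/141.

103/141


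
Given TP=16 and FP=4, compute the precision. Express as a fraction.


Precision = TP / (TP + FP) = 16 / 20 = 4/5.

4/5


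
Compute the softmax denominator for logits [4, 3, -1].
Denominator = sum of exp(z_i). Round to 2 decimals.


Denom = e^4=54.5982 + e^3=20.0855 + e^-1=0.3679. Sum = 75.0516, which rounds to 75.05.

75.05


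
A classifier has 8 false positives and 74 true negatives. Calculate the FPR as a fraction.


FPR = FP / (FP + TN) = 8 / 82 = 4/41.

4/41


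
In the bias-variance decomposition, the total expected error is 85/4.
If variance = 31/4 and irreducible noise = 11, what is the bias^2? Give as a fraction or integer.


Total error = bias^2 + variance + irreducible noise. So bias^2 = 85/4 - 31/4 - 11 = 5/2.

5/2


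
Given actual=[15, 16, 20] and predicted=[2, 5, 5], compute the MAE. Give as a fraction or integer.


MAE = (1/3) * (|15-2|=13 + |16-5|=11 + |20-5|=15). Sum = 39. MAE = 13.

13


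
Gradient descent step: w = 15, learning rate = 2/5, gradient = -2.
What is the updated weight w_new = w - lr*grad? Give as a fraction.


w_new = 15 - 2/5 * -2 = 15 - -4/5 = 79/5.

79/5


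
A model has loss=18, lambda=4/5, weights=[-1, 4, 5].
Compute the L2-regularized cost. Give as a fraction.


L2 sq norm = sum(w^2) = 42. J = 18 + 4/5 * 42 = 258/5.

258/5


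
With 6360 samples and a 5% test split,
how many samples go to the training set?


Test set = 6360 * 5% = 318. Training set = 6360 - 318 = 6042.

6042


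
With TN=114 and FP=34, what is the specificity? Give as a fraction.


Specificity = TN / (TN + FP) = 114 / 148 = 57/74.

57/74


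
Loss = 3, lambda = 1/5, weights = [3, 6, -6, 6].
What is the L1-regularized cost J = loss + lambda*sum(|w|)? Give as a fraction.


L1 norm = sum(|w|) = 21. J = 3 + 1/5 * 21 = 36/5.

36/5


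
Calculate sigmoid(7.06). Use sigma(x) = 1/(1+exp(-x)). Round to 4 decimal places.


sigma(7.06) = 1/(1+e^(-7.06)) = 1/(1+0.000859) = 1/1.000859 = 0.9991.

0.9991


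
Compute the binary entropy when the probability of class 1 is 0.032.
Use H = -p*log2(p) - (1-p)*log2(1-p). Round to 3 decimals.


H = -0.032*log2(0.032) - 0.968*log2(0.968) = 0.204.

0.204


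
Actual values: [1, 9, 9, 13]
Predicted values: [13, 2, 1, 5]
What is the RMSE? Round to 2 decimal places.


MSE = 80.2500. RMSE = sqrt(80.2500) = 8.96.

8.96


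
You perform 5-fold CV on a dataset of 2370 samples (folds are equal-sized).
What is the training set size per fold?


Each validation fold has 2370/5 = 474 samples. Training set = 2370 - 474 = 1896.

1896


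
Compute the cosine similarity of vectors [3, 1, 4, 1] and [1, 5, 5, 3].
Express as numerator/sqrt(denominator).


dot = 31. |a|^2 = 27, |b|^2 = 60. cos = 31/sqrt(1620).

31/sqrt(1620)


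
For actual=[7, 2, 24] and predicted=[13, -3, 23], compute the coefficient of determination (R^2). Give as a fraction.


Mean(y) = 11. SS_res = 62. SS_tot = 266. R^2 = 1 - 62/(266) = 102/133.

102/133


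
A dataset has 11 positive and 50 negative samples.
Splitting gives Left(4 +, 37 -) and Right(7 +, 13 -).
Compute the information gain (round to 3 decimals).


H(parent) = 0.6808. H(left) = 0.4612, H(right) = 0.9341. Weighted = (41/61)*0.4612 + (20/61)*0.9341 = 0.6162. IG = 0.6808 - 0.6162 = 0.0646, which rounds to 0.065.

0.065


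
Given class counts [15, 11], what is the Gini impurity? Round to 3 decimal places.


Total = 26. Proportions: 15/26, 11/26. sum(p_i^2) = 0.5118. Gini = 1 - 0.5118 = 0.4882, which rounds to 0.488.

0.488


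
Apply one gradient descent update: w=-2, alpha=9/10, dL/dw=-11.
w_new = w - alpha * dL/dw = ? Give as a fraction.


w_new = -2 - 9/10 * -11 = -2 - -99/10 = 79/10.

79/10


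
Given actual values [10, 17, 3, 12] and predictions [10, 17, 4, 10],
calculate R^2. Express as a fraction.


Mean(y) = 21/2. SS_res = 5. SS_tot = 101. R^2 = 1 - 5/(101) = 96/101.

96/101


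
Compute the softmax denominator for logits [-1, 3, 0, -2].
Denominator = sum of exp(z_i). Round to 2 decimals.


Denom = e^-1=0.3679 + e^3=20.0855 + e^0=1.0000 + e^-2=0.1353. Sum = 21.5887, which rounds to 21.59.

21.59


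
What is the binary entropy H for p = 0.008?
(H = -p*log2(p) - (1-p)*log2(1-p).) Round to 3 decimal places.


H = -0.008*log2(0.008) - 0.992*log2(0.992) = 0.067.

0.067


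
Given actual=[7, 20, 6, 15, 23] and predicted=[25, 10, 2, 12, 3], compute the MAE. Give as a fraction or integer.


MAE = (1/5) * (|7-25|=18 + |20-10|=10 + |6-2|=4 + |15-12|=3 + |23-3|=20). Sum = 55. MAE = 11.

11


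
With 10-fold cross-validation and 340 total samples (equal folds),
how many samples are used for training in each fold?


Each validation fold has 340/10 = 34 samples. Training set = 340 - 34 = 306.

306


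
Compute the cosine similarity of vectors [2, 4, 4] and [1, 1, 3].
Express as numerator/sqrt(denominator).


dot = 18. |a|^2 = 36, |b|^2 = 11. cos = 18/sqrt(396).

18/sqrt(396)


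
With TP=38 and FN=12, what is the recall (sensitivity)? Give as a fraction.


Recall = TP / (TP + FN) = 38 / 50 = 19/25.

19/25


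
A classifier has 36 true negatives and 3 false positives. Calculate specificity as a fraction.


Specificity = TN / (TN + FP) = 36 / 39 = 12/13.

12/13


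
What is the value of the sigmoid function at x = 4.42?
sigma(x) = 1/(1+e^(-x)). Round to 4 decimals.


sigma(4.42) = 1/(1+e^(-4.42)) = 1/(1+0.012034) = 1/1.012034 = 0.9881.

0.9881


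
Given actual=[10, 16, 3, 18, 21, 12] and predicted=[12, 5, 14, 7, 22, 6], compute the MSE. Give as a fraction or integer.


MSE = (1/6) * ((10-12)^2=4 + (16-5)^2=121 + (3-14)^2=121 + (18-7)^2=121 + (21-22)^2=1 + (12-6)^2=36). Sum = 404. MSE = 202/3.

202/3


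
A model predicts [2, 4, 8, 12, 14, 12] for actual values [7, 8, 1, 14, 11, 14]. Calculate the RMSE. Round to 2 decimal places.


MSE = 17.8333. RMSE = sqrt(17.8333) = 4.22.

4.22


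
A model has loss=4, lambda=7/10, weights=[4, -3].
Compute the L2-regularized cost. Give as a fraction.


L2 sq norm = sum(w^2) = 25. J = 4 + 7/10 * 25 = 43/2.

43/2


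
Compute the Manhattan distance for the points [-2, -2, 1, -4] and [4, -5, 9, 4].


d = sum of absolute differences: |-2-4|=6 + |-2--5|=3 + |1-9|=8 + |-4-4|=8 = 25.

25


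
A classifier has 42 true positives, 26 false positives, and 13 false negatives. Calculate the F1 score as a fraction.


Precision = 42/68 = 21/34. Recall = 42/55 = 42/55. F1 = 2*P*R/(P+R) = 28/41.

28/41


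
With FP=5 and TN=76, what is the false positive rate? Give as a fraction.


FPR = FP / (FP + TN) = 5 / 81 = 5/81.

5/81


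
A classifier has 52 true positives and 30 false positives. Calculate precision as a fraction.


Precision = TP / (TP + FP) = 52 / 82 = 26/41.

26/41


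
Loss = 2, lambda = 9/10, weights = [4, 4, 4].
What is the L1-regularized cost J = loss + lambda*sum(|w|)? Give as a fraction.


L1 norm = sum(|w|) = 12. J = 2 + 9/10 * 12 = 64/5.

64/5


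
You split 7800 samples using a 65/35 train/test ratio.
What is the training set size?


Test set = 7800 * 35% = 2730. Training set = 7800 - 2730 = 5070.

5070


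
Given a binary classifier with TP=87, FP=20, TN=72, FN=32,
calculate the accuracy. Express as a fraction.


Accuracy = (TP + TN) / (TP + TN + FP + FN) = (87 + 72) / 211 = 159/211.

159/211


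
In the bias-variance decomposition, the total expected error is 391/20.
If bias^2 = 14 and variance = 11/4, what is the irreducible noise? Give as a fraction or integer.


Total error = bias^2 + variance + irreducible noise. So irreducible noise = 391/20 - 14 - 11/4 = 14/5.

14/5


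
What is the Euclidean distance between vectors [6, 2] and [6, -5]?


d = sqrt(sum of squared differences). (6-6)^2=0, (2--5)^2=49. Sum = 49.

7


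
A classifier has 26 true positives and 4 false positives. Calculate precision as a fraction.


Precision = TP / (TP + FP) = 26 / 30 = 13/15.

13/15


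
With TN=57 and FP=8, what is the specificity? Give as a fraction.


Specificity = TN / (TN + FP) = 57 / 65 = 57/65.

57/65


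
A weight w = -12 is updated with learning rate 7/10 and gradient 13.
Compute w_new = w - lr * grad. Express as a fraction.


w_new = -12 - 7/10 * 13 = -12 - 91/10 = -211/10.

-211/10


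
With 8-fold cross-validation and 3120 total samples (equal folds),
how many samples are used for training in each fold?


Each validation fold has 3120/8 = 390 samples. Training set = 3120 - 390 = 2730.

2730


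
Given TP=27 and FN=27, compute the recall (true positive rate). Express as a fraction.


Recall = TP / (TP + FN) = 27 / 54 = 1/2.

1/2


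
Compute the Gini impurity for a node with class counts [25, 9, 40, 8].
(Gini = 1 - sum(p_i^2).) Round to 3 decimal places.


Total = 82. Proportions: 25/82, 9/82, 40/82, 8/82. sum(p_i^2) = 0.3525. Gini = 1 - 0.3525 = 0.6475, which rounds to 0.648.

0.648


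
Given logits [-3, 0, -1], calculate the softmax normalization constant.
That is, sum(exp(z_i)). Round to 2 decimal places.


Denom = e^-3=0.0498 + e^0=1.0000 + e^-1=0.3679. Sum = 1.4177, which rounds to 1.42.

1.42


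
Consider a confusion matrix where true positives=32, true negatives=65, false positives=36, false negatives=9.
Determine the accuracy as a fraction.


Accuracy = (TP + TN) / (TP + TN + FP + FN) = (32 + 65) / 142 = 97/142.

97/142


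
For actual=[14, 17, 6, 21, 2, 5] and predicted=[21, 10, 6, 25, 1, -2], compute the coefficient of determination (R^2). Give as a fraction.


Mean(y) = 65/6. SS_res = 164. SS_tot = 1721/6. R^2 = 1 - 164/(1721/6) = 737/1721.

737/1721


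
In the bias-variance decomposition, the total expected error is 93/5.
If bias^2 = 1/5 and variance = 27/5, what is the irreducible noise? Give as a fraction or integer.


Total error = bias^2 + variance + irreducible noise. So irreducible noise = 93/5 - 1/5 - 27/5 = 13.

13


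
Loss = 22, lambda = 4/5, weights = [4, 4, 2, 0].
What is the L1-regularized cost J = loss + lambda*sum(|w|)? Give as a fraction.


L1 norm = sum(|w|) = 10. J = 22 + 4/5 * 10 = 30.

30


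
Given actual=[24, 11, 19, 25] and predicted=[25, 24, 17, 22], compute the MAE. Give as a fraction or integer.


MAE = (1/4) * (|24-25|=1 + |11-24|=13 + |19-17|=2 + |25-22|=3). Sum = 19. MAE = 19/4.

19/4


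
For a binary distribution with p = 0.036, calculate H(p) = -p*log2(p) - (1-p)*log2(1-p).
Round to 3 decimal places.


H = -0.036*log2(0.036) - 0.964*log2(0.964) = 0.224.

0.224


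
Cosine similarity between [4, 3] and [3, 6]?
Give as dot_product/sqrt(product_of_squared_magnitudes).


dot = 30. |a|^2 = 25, |b|^2 = 45. cos = 30/sqrt(1125).

30/sqrt(1125)


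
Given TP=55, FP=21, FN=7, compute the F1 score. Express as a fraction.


Precision = 55/76 = 55/76. Recall = 55/62 = 55/62. F1 = 2*P*R/(P+R) = 55/69.

55/69


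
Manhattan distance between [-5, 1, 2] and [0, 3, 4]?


d = sum of absolute differences: |-5-0|=5 + |1-3|=2 + |2-4|=2 = 9.

9


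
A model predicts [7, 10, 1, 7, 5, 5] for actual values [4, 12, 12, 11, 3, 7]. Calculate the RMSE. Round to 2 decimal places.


MSE = 26.3333. RMSE = sqrt(26.3333) = 5.13.

5.13


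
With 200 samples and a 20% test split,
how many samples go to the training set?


Test set = 200 * 20% = 40. Training set = 200 - 40 = 160.

160


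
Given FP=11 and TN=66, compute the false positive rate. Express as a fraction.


FPR = FP / (FP + TN) = 11 / 77 = 1/7.

1/7


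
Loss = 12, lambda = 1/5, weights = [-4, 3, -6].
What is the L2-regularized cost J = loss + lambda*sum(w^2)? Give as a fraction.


L2 sq norm = sum(w^2) = 61. J = 12 + 1/5 * 61 = 121/5.

121/5


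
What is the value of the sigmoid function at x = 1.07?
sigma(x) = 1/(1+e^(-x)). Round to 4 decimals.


sigma(1.07) = 1/(1+e^(-1.07)) = 1/(1+0.343009) = 1/1.343009 = 0.7446.

0.7446


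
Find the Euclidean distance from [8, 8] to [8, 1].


d = sqrt(sum of squared differences). (8-8)^2=0, (8-1)^2=49. Sum = 49.

7


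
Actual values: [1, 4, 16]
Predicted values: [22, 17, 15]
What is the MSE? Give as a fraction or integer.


MSE = (1/3) * ((1-22)^2=441 + (4-17)^2=169 + (16-15)^2=1). Sum = 611. MSE = 611/3.

611/3


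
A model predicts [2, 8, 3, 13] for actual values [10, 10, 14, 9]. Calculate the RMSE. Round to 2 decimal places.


MSE = 51.2500. RMSE = sqrt(51.2500) = 7.16.

7.16


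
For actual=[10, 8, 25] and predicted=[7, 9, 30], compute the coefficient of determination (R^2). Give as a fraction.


Mean(y) = 43/3. SS_res = 35. SS_tot = 518/3. R^2 = 1 - 35/(518/3) = 59/74.

59/74


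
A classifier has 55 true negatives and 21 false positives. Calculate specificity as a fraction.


Specificity = TN / (TN + FP) = 55 / 76 = 55/76.

55/76


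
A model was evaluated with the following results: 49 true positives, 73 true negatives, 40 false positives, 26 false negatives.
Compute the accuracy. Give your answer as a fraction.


Accuracy = (TP + TN) / (TP + TN + FP + FN) = (49 + 73) / 188 = 61/94.

61/94


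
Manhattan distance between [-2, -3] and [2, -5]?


d = sum of absolute differences: |-2-2|=4 + |-3--5|=2 = 6.

6


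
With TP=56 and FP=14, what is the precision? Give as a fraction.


Precision = TP / (TP + FP) = 56 / 70 = 4/5.

4/5


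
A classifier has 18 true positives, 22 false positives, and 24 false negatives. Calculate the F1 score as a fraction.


Precision = 18/40 = 9/20. Recall = 18/42 = 3/7. F1 = 2*P*R/(P+R) = 18/41.

18/41


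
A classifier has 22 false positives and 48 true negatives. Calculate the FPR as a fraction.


FPR = FP / (FP + TN) = 22 / 70 = 11/35.

11/35


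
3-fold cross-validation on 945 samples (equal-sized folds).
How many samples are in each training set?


Each validation fold has 945/3 = 315 samples. Training set = 945 - 315 = 630.

630


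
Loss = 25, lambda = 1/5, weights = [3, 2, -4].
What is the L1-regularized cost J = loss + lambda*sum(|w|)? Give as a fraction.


L1 norm = sum(|w|) = 9. J = 25 + 1/5 * 9 = 134/5.

134/5


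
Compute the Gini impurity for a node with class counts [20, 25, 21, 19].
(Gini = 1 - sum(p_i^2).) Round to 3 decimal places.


Total = 85. Proportions: 20/85, 25/85, 21/85, 19/85. sum(p_i^2) = 0.2529. Gini = 1 - 0.2529 = 0.7471, which rounds to 0.747.

0.747


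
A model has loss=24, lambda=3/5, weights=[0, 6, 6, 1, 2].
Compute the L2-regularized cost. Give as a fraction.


L2 sq norm = sum(w^2) = 77. J = 24 + 3/5 * 77 = 351/5.

351/5


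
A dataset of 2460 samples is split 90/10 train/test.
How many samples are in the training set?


Test set = 2460 * 10% = 246. Training set = 2460 - 246 = 2214.

2214


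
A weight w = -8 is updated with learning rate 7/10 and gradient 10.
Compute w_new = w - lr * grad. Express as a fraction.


w_new = -8 - 7/10 * 10 = -8 - 7 = -15.

-15


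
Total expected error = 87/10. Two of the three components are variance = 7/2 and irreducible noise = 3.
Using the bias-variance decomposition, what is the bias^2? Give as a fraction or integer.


Total error = bias^2 + variance + irreducible noise. So bias^2 = 87/10 - 7/2 - 3 = 11/5.

11/5
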